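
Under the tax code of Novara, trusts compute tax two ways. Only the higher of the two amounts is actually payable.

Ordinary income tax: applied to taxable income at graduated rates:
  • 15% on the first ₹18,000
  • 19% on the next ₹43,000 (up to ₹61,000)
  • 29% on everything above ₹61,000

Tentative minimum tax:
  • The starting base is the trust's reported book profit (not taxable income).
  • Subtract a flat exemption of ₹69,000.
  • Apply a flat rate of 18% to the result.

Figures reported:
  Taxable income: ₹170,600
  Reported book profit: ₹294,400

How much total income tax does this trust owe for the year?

₹42,654

Ordinary income tax:
  ₹18,000 × 15% = ₹2,700
  ₹43,000 × 19% = ₹8,170
  ₹109,600 × 29% = ₹31,784
  → ₹42,654

Tentative minimum tax:
  Base (reported book profit): ₹294,400
  Less exemption ₹69,000 → base ₹225,400
  ₹225,400 × 18% = ₹40,572

₹42,654 > ₹40,572, so the ordinary income tax governs.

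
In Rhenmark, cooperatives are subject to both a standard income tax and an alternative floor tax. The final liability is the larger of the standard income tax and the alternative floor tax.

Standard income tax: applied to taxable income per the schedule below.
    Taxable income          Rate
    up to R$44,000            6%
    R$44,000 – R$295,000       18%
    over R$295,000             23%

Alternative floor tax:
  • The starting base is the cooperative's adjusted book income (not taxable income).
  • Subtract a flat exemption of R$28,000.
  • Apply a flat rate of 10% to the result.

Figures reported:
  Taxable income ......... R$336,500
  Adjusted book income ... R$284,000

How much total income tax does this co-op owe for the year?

R$57,365

Standard income tax:
  R$44,000 × 6% = R$2,640
  R$251,000 × 18% = R$45,180
  R$41,500 × 23% = R$9,545
  → R$57,365

Alternative floor tax:
  Base (adjusted book income): R$284,000
  Less exemption R$28,000 → base R$256,000
  R$256,000 × 10% = R$25,600

R$57,365 > R$25,600, so the standard income tax governs.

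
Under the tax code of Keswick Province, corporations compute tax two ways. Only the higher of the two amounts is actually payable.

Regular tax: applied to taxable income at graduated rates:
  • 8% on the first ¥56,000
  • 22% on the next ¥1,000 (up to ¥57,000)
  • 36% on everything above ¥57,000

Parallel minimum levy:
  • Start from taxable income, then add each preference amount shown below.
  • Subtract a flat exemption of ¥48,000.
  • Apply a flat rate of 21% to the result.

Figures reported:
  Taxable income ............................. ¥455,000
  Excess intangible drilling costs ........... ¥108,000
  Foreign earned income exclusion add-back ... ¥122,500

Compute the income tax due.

Parallel minimum levy:
  Adjusted income: ¥455,000 + ¥108,000 + ¥122,500 = ¥685,500
  Less exemption ¥48,000 → base ¥637,500
  ¥637,500 × 21% = ¥133,875

Regular tax:
  ¥56,000 × 8% = ¥4,480
  ¥1,000 × 22% = ¥220
  ¥398,000 × 36% = ¥143,280
  → ¥147,980

¥147,980 > ¥133,875, so the regular tax governs.

¥147,980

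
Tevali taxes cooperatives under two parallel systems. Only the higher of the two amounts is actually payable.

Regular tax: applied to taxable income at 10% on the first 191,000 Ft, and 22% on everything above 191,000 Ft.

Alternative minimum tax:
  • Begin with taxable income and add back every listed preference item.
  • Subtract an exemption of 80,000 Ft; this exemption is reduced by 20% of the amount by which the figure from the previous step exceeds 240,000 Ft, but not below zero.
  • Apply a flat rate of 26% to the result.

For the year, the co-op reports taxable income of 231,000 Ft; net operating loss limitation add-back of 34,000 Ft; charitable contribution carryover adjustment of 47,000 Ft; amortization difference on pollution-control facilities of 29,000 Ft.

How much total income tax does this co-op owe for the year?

Regular tax:
  191,000 Ft × 10% = 19,100 Ft
  40,000 Ft × 22% = 8,800 Ft
  → 27,900 Ft

Alternative minimum tax:
  Adjusted income: 231,000 Ft + 34,000 Ft + 47,000 Ft + 29,000 Ft = 341,000 Ft
  Exemption: 80,000 Ft − 20% × (341,000 Ft − 240,000 Ft) = 80,000 Ft − 20,200 Ft = 59,800 Ft
  Base: 341,000 Ft − 59,800 Ft = 281,200 Ft
  281,200 Ft × 26% = 73,112 Ft

73,112 Ft > 27,900 Ft, so the alternative minimum tax is the binding amount.

73,112 Ft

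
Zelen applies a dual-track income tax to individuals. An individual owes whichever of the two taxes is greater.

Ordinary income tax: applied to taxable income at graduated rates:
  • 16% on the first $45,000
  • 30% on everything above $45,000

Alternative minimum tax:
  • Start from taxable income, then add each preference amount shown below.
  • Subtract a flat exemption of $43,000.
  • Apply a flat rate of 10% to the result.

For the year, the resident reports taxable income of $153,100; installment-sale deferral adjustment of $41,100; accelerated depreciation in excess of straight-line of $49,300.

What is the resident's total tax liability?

Ordinary income tax:
  $45,000 × 16% = $7,200
  $108,100 × 30% = $32,430
  → $39,630

Alternative minimum tax:
  Adjusted income: $153,100 + $41,100 + $49,300 = $243,500
  Less exemption $43,000 → base $200,500
  $200,500 × 10% = $20,050

$39,630 > $20,050, so the ordinary income tax governs.

$39,630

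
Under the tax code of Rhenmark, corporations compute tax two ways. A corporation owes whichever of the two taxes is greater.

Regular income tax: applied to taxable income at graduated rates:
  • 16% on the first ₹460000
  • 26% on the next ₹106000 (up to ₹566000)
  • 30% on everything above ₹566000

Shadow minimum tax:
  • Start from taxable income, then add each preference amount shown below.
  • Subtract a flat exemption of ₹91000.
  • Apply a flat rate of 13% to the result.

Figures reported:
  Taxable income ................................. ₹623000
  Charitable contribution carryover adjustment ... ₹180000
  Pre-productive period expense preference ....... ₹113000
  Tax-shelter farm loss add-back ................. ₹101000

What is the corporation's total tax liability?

Shadow minimum tax:
  Adjusted income: ₹623000 + ₹180000 + ₹113000 + ₹101000 = ₹1017000
  Less exemption ₹91000 → base ₹926000
  ₹926000 × 13% = ₹120380

Regular income tax:
  ₹460000 × 16% = ₹73600
  ₹106000 × 26% = ₹27560
  ₹57000 × 30% = ₹17100
  → ₹118260

₹120380 > ₹118260, so the shadow minimum tax is the binding amount.

₹120380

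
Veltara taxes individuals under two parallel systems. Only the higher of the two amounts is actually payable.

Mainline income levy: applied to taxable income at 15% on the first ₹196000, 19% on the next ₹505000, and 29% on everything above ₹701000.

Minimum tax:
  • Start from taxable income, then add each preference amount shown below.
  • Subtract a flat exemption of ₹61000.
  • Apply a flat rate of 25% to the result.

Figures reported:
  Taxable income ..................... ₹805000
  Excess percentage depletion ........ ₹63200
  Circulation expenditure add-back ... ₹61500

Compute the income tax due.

₹217175

Mainline income levy:
  ₹196000 × 15% = ₹29400
  ₹505000 × 19% = ₹95950
  ₹104000 × 29% = ₹30160
  → ₹155510

Minimum tax:
  Adjusted income: ₹805000 + ₹63200 + ₹61500 = ₹929700
  Less exemption ₹61000 → base ₹868700
  ₹868700 × 25% = ₹217175

₹217175 > ₹155510, so the minimum tax is the binding amount.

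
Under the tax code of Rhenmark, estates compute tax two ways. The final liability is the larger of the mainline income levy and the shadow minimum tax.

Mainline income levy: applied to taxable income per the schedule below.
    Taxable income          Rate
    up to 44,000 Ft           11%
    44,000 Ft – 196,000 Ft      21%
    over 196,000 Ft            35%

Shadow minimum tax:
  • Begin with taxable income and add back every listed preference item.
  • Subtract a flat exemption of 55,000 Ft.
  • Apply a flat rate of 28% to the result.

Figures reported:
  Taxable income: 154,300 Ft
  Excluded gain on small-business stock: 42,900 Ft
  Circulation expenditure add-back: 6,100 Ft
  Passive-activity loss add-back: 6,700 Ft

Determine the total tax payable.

43,400 Ft

Shadow minimum tax:
  Adjusted income: 154,300 Ft + 42,900 Ft + 6,100 Ft + 6,700 Ft = 210,000 Ft
  Less exemption 55,000 Ft → base 155,000 Ft
  155,000 Ft × 28% = 43,400 Ft

Mainline income levy:
  44,000 Ft × 11% = 4,840 Ft
  110,300 Ft × 21% = 23,163 Ft
  → 28,003 Ft

43,400 Ft > 28,003 Ft, so the shadow minimum tax is the binding amount.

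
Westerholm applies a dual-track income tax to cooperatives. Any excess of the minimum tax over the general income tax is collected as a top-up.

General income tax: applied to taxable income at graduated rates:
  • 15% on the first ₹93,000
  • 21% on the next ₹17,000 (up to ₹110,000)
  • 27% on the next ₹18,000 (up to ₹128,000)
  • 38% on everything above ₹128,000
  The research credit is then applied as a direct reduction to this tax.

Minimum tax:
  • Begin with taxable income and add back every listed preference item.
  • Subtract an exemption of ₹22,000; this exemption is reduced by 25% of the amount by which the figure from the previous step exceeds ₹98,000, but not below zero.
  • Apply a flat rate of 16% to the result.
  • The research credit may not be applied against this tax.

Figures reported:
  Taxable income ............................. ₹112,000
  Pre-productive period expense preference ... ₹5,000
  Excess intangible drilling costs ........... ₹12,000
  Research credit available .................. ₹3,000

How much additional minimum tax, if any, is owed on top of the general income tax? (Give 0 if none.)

₹3,300

General income tax:
  ₹93,000 × 15% = ₹13,950
  ₹17,000 × 21% = ₹3,570
  ₹2,000 × 27% = ₹540
  → ₹18,060
  Less research credit ₹3,000 → ₹15,060

Minimum tax:
  Adjusted income: ₹112,000 + ₹5,000 + ₹12,000 = ₹129,000
  Exemption: ₹22,000 − 25% × (₹129,000 − ₹98,000) = ₹22,000 − ₹7,750 = ₹14,250
  Base: ₹129,000 − ₹14,250 = ₹114,750
  ₹114,750 × 16% = ₹18,360

Excess of minimum tax over general income tax: ₹18,360 − ₹15,060 = ₹3,300.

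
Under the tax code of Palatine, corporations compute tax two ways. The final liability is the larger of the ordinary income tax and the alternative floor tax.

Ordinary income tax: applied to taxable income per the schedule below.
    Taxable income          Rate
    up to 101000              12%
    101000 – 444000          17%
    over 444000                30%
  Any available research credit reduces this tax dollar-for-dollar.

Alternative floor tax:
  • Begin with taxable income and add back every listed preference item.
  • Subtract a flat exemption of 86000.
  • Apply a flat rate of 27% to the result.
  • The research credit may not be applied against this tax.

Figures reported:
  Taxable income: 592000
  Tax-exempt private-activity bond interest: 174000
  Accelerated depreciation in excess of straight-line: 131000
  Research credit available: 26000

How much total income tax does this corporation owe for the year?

Ordinary income tax:
  101000 × 12% = 12120
  343000 × 17% = 58310
  148000 × 30% = 44400
  → 114830
  Less research credit 26000 → 88830

Alternative floor tax:
  Adjusted income: 592000 + 174000 + 131000 = 897000
  Less exemption 86000 → base 811000
  811000 × 27% = 218970

218970 > 88830, so the alternative floor tax is the binding amount.

218970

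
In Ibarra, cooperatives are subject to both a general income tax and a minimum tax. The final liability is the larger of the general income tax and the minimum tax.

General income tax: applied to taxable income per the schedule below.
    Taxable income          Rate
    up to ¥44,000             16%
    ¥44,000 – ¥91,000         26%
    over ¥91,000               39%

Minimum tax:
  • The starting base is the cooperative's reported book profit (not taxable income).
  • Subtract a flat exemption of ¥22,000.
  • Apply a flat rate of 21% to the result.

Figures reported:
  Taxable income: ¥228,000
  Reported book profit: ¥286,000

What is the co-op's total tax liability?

General income tax:
  ¥44,000 × 16% = ¥7,040
  ¥47,000 × 26% = ¥12,220
  ¥137,000 × 39% = ¥53,430
  → ¥72,690

Minimum tax:
  Base (reported book profit): ¥286,000
  Less exemption ¥22,000 → base ¥264,000
  ¥264,000 × 21% = ¥55,440

¥72,690 > ¥55,440, so the general income tax governs.

¥72,690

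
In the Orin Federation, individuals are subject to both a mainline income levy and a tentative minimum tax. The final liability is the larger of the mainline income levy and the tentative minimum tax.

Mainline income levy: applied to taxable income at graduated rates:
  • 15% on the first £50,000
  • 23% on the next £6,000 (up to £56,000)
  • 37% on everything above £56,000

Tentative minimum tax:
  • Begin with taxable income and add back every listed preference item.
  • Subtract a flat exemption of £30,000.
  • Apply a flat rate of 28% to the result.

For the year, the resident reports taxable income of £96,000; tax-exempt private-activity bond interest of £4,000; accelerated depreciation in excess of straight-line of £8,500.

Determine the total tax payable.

Tentative minimum tax:
  Adjusted income: £96,000 + £4,000 + £8,500 = £108,500
  Less exemption £30,000 → base £78,500
  £78,500 × 28% = £21,980

Mainline income levy:
  £50,000 × 15% = £7,500
  £6,000 × 23% = £1,380
  £40,000 × 37% = £14,800
  → £23,680

£23,680 > £21,980, so the mainline income levy governs.

£23,680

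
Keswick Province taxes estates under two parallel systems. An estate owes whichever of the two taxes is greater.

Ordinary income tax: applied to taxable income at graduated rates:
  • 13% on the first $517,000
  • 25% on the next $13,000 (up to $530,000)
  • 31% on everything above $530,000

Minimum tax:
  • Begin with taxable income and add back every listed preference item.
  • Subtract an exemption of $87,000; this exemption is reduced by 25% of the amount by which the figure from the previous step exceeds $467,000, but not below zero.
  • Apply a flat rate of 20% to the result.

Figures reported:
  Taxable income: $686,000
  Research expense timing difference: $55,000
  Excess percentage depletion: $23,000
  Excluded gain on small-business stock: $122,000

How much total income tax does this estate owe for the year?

$177,200

Minimum tax:
  Adjusted income: $686,000 + $55,000 + $23,000 + $122,000 = $886,000
  Exemption: 25% × ($886,000 − $467,000) = $104,750 ≥ $87,000, so the exemption is fully phased out
  Base: $886,000 − $0 = $886,000
  $886,000 × 20% = $177,200

Ordinary income tax:
  $517,000 × 13% = $67,210
  $13,000 × 25% = $3,250
  $156,000 × 31% = $48,360
  → $118,820

$177,200 > $118,820, so the minimum tax is the binding amount.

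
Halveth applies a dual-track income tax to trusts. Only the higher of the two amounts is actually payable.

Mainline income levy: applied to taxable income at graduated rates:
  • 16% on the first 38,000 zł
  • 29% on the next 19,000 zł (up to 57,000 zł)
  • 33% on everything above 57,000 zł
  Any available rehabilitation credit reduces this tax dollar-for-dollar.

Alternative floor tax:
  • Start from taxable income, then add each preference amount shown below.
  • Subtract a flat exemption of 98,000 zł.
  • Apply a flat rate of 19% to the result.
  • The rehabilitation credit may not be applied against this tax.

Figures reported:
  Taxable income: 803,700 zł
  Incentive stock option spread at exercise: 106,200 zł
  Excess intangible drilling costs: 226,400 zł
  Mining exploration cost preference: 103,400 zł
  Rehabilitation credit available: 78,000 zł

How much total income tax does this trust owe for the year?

Alternative floor tax:
  Adjusted income: 803,700 zł + 106,200 zł + 226,400 zł + 103,400 zł = 1,239,700 zł
  Less exemption 98,000 zł → base 1,141,700 zł
  1,141,700 zł × 19% = 216,923 zł

Mainline income levy:
  38,000 zł × 16% = 6,080 zł
  19,000 zł × 29% = 5,510 zł
  746,700 zł × 33% = 246,411 zł
  → 258,001 zł
  Less rehabilitation credit 78,000 zł → 180,001 zł

216,923 zł > 180,001 zł, so the alternative floor tax is the binding amount.

216,923 zł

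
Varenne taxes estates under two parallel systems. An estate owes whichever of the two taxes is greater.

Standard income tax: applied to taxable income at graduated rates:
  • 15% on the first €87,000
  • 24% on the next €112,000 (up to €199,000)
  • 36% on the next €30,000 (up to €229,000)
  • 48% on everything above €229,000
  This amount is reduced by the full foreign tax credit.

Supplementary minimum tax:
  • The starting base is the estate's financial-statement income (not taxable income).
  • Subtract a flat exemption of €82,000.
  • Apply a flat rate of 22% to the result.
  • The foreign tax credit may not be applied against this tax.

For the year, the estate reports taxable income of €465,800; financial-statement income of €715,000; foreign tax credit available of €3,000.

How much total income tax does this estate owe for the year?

Supplementary minimum tax:
  Base (financial-statement income): €715,000
  Less exemption €82,000 → base €633,000
  €633,000 × 22% = €139,260

Standard income tax:
  €87,000 × 15% = €13,050
  €112,000 × 24% = €26,880
  €30,000 × 36% = €10,800
  €236,800 × 48% = €113,664
  → €164,394
  Less foreign tax credit €3,000 → €161,394

€161,394 > €139,260, so the standard income tax governs.

€161,394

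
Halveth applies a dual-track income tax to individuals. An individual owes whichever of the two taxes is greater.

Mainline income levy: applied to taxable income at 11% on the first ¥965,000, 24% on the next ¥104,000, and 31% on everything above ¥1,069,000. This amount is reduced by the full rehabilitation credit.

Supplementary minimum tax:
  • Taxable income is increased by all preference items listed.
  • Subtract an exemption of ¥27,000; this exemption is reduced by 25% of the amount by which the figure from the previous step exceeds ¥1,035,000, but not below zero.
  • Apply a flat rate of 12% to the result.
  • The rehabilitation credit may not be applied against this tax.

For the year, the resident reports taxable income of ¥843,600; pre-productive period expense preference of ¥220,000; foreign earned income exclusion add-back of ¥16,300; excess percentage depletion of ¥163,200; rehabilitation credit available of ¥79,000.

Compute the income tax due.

¥149,172

Supplementary minimum tax:
  Adjusted income: ¥843,600 + ¥220,000 + ¥16,300 + ¥163,200 = ¥1,243,100
  Exemption: 25% × (¥1,243,100 − ¥1,035,000) = ¥52,025 ≥ ¥27,000, so the exemption is fully phased out
  Base: ¥1,243,100 − ¥0 = ¥1,243,100
  ¥1,243,100 × 12% = ¥149,172

Mainline income levy:
  ¥843,600 × 11% = ¥92,796
  Less rehabilitation credit ¥79,000 → ¥13,796

¥149,172 > ¥13,796, so the supplementary minimum tax is the binding amount.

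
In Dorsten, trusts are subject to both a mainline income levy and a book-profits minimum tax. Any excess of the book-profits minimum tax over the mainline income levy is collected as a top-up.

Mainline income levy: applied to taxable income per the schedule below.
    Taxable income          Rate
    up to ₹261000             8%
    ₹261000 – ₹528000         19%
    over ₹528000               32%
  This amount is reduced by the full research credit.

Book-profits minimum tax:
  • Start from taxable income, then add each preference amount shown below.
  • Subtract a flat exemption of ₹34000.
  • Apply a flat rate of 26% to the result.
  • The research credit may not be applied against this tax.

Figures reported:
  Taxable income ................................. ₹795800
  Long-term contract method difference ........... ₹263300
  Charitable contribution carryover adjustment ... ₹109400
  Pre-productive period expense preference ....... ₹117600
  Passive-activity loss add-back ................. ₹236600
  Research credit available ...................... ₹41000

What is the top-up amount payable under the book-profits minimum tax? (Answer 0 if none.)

₹270756

Mainline income levy:
  ₹261000 × 8% = ₹20880
  ₹267000 × 19% = ₹50730
  ₹267800 × 32% = ₹85696
  → ₹157306
  Less research credit ₹41000 → ₹116306

Book-profits minimum tax:
  Adjusted income: ₹795800 + ₹263300 + ₹109400 + ₹117600 + ₹236600 = ₹1522700
  Less exemption ₹34000 → base ₹1488700
  ₹1488700 × 26% = ₹387062

Excess of book-profits minimum tax over mainline income levy: ₹387062 − ₹116306 = ₹270756.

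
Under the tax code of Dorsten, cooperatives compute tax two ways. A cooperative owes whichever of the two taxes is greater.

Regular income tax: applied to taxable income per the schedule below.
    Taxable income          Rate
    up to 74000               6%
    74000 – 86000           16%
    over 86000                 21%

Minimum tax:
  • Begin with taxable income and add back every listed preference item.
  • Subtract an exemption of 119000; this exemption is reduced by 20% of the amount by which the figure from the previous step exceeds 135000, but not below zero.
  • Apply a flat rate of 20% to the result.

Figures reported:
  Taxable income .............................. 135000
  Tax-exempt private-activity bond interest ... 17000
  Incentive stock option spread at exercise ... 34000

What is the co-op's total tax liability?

16650

Minimum tax:
  Adjusted income: 135000 + 17000 + 34000 = 186000
  Exemption: 119000 − 20% × (186000 − 135000) = 119000 − 10200 = 108800
  Base: 186000 − 108800 = 77200
  77200 × 20% = 15440

Regular income tax:
  74000 × 6% = 4440
  12000 × 16% = 1920
  49000 × 21% = 10290
  → 16650

16650 > 15440, so the regular income tax governs.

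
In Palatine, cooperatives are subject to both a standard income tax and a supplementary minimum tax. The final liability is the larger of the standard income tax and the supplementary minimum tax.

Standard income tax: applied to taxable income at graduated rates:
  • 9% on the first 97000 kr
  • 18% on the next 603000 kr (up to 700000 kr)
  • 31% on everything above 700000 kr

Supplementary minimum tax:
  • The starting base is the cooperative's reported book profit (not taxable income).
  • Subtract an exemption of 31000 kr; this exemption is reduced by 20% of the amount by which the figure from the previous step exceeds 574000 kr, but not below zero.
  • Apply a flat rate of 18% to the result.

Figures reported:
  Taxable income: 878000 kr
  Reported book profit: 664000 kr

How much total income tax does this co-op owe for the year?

Standard income tax:
  97000 kr × 9% = 8730 kr
  603000 kr × 18% = 108540 kr
  178000 kr × 31% = 55180 kr
  → 172450 kr

Supplementary minimum tax:
  Base (reported book profit): 664000 kr
  Exemption: 31000 kr − 20% × (664000 kr − 574000 kr) = 31000 kr − 18000 kr = 13000 kr
  Base: 664000 kr − 13000 kr = 651000 kr
  651000 kr × 18% = 117180 kr

172450 kr > 117180 kr, so the standard income tax governs.

172450 kr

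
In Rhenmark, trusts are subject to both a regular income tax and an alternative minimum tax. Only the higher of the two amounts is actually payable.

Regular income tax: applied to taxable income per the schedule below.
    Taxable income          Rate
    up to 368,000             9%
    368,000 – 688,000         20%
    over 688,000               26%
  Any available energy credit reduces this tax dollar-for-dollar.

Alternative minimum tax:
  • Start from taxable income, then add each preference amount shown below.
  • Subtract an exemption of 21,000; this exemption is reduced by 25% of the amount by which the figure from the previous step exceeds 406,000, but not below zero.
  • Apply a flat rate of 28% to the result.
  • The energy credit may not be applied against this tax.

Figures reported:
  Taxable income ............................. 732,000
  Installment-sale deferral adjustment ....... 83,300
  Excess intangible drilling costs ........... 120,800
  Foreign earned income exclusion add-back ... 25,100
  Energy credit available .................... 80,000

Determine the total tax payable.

269,136

Alternative minimum tax:
  Adjusted income: 732,000 + 83,300 + 120,800 + 25,100 = 961,200
  Exemption: 25% × (961,200 − 406,000) = 138,800 ≥ 21,000, so the exemption is fully phased out
  Base: 961,200 − 0 = 961,200
  961,200 × 28% = 269,136

Regular income tax:
  368,000 × 9% = 33,120
  320,000 × 20% = 64,000
  44,000 × 26% = 11,440
  → 108,560
  Less energy credit 80,000 → 28,560

269,136 > 28,560, so the alternative minimum tax is the binding amount.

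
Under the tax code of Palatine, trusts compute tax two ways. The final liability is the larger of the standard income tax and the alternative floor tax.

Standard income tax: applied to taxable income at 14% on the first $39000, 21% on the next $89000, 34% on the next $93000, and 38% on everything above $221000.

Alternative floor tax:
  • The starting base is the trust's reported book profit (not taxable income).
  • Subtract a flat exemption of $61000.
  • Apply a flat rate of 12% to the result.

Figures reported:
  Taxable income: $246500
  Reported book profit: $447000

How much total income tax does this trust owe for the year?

Standard income tax:
  $39000 × 14% = $5460
  $89000 × 21% = $18690
  $93000 × 34% = $31620
  $25500 × 38% = $9690
  → $65460

Alternative floor tax:
  Base (reported book profit): $447000
  Less exemption $61000 → base $386000
  $386000 × 12% = $46320

$65460 > $46320, so the standard income tax governs.

$65460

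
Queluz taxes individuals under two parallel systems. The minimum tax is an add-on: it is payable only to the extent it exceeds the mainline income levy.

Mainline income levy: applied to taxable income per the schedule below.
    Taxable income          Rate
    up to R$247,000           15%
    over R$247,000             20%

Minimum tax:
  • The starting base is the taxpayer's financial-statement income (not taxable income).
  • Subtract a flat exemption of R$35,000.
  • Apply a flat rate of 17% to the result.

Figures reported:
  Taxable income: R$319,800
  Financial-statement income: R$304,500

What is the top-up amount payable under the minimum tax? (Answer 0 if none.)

Minimum tax:
  Base (financial-statement income): R$304,500
  Less exemption R$35,000 → base R$269,500
  R$269,500 × 17% = R$45,815

Mainline income levy:
  R$247,000 × 15% = R$37,050
  R$72,800 × 20% = R$14,560
  → R$51,610

R$45,815 ≤ R$51,610, so no add-on is due.

R$0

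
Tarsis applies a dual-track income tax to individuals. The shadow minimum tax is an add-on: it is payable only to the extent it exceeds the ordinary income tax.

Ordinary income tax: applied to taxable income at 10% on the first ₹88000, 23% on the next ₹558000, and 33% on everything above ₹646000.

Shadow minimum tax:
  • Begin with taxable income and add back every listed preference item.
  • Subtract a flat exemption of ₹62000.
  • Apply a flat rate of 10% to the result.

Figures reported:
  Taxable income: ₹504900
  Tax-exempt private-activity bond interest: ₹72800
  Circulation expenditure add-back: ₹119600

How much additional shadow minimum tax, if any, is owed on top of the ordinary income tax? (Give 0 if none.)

Ordinary income tax:
  ₹88000 × 10% = ₹8800
  ₹416900 × 23% = ₹95887
  → ₹104687

Shadow minimum tax:
  Adjusted income: ₹504900 + ₹72800 + ₹119600 = ₹697300
  Less exemption ₹62000 → base ₹635300
  ₹635300 × 10% = ₹63530

₹63530 ≤ ₹104687, so no add-on is due.

₹0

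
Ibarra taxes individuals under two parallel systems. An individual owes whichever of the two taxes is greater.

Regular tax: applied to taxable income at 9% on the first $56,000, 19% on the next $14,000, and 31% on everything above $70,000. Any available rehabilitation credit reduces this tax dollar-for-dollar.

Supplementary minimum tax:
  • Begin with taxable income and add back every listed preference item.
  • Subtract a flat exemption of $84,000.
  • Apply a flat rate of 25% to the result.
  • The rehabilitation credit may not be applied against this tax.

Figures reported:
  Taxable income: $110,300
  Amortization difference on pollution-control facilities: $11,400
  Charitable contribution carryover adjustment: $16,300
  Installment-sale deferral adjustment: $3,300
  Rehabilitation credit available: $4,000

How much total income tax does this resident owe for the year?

Regular tax:
  $56,000 × 9% = $5,040
  $14,000 × 19% = $2,660
  $40,300 × 31% = $12,493
  → $20,193
  Less rehabilitation credit $4,000 → $16,193

Supplementary minimum tax:
  Adjusted income: $110,300 + $11,400 + $16,300 + $3,300 = $141,300
  Less exemption $84,000 → base $57,300
  $57,300 × 25% = $14,325

$16,193 > $14,325, so the regular tax governs.

$16,193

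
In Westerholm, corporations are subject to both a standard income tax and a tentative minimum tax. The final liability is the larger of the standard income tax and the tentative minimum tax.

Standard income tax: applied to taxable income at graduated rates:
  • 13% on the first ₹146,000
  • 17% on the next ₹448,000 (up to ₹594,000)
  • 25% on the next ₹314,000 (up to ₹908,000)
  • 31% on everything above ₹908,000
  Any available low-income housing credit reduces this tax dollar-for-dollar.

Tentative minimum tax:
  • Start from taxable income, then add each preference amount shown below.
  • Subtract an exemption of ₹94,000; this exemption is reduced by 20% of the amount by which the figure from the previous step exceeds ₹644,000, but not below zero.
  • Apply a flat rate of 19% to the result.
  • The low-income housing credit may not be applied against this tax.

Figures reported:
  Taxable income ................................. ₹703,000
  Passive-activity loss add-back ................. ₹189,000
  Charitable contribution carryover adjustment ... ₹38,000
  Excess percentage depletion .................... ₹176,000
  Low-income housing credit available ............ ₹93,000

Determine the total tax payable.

Standard income tax:
  ₹146,000 × 13% = ₹18,980
  ₹448,000 × 17% = ₹76,160
  ₹109,000 × 25% = ₹27,250
  → ₹122,390
  Less low-income housing credit ₹93,000 → ₹29,390

Tentative minimum tax:
  Adjusted income: ₹703,000 + ₹189,000 + ₹38,000 + ₹176,000 = ₹1,106,000
  Exemption: ₹94,000 − 20% × (₹1,106,000 − ₹644,000) = ₹94,000 − ₹92,400 = ₹1,600
  Base: ₹1,106,000 − ₹1,600 = ₹1,104,400
  ₹1,104,400 × 19% = ₹209,836

₹209,836 > ₹29,390, so the tentative minimum tax is the binding amount.

₹209,836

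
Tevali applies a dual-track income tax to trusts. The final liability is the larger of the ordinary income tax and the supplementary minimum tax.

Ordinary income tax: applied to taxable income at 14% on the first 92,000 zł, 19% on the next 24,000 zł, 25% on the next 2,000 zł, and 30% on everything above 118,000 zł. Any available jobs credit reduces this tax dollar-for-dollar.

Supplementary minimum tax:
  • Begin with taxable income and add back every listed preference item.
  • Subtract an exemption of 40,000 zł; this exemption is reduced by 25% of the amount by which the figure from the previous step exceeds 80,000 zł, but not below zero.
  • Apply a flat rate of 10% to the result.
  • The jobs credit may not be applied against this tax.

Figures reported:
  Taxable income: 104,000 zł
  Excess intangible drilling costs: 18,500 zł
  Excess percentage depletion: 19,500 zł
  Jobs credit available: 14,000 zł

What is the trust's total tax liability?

Supplementary minimum tax:
  Adjusted income: 104,000 zł + 18,500 zł + 19,500 zł = 142,000 zł
  Exemption: 40,000 zł − 25% × (142,000 zł − 80,000 zł) = 40,000 zł − 15,500 zł = 24,500 zł
  Base: 142,000 zł − 24,500 zł = 117,500 zł
  117,500 zł × 10% = 11,750 zł

Ordinary income tax:
  92,000 zł × 14% = 12,880 zł
  12,000 zł × 19% = 2,280 zł
  → 15,160 zł
  Less jobs credit 14,000 zł → 1,160 zł

11,750 zł > 1,160 zł, so the supplementary minimum tax is the binding amount.

11,750 zł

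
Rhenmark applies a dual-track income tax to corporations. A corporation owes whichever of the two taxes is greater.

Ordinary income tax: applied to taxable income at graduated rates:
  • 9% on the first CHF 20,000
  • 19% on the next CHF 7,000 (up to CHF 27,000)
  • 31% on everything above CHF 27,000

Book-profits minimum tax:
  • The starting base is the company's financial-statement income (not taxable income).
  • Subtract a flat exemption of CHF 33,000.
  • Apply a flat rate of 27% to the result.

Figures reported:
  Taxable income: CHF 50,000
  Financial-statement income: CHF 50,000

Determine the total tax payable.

Ordinary income tax:
  CHF 20,000 × 9% = CHF 1,800
  CHF 7,000 × 19% = CHF 1,330
  CHF 23,000 × 31% = CHF 7,130
  → CHF 10,260

Book-profits minimum tax:
  Base (financial-statement income): CHF 50,000
  Less exemption CHF 33,000 → base CHF 17,000
  CHF 17,000 × 27% = CHF 4,590

CHF 10,260 > CHF 4,590, so the ordinary income tax governs.

CHF 10,260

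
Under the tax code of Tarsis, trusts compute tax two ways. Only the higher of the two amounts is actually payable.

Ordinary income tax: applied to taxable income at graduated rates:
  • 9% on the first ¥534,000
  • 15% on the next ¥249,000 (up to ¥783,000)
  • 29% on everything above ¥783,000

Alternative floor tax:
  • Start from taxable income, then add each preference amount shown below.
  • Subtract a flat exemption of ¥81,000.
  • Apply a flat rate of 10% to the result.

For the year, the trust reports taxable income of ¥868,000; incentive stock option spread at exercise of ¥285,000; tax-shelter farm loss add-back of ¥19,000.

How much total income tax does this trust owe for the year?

Ordinary income tax:
  ¥534,000 × 9% = ¥48,060
  ¥249,000 × 15% = ¥37,350
  ¥85,000 × 29% = ¥24,650
  → ¥110,060

Alternative floor tax:
  Adjusted income: ¥868,000 + ¥285,000 + ¥19,000 = ¥1,172,000
  Less exemption ¥81,000 → base ¥1,091,000
  ¥1,091,000 × 10% = ¥109,100

¥110,060 > ¥109,100, so the ordinary income tax governs.

¥110,060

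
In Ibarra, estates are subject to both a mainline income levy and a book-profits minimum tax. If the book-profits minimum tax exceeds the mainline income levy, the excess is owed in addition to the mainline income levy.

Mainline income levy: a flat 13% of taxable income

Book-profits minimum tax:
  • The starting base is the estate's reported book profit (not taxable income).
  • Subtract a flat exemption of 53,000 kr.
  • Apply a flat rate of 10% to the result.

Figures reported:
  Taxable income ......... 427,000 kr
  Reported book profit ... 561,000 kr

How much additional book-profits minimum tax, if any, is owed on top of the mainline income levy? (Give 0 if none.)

Book-profits minimum tax:
  Base (reported book profit): 561,000 kr
  Less exemption 53,000 kr → base 508,000 kr
  508,000 kr × 10% = 50,800 kr

Mainline income levy:
  427,000 kr × 13% = 55,510 kr

50,800 kr ≤ 55,510 kr, so no add-on is due.

0 kr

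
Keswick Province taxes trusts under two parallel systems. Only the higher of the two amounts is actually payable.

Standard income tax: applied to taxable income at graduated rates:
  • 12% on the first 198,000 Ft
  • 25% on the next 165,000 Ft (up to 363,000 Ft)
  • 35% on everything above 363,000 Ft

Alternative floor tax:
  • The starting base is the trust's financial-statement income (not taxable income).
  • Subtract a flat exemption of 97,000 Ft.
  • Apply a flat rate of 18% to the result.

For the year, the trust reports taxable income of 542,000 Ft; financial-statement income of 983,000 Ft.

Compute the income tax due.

Standard income tax:
  198,000 Ft × 12% = 23,760 Ft
  165,000 Ft × 25% = 41,250 Ft
  179,000 Ft × 35% = 62,650 Ft
  → 127,660 Ft

Alternative floor tax:
  Base (financial-statement income): 983,000 Ft
  Less exemption 97,000 Ft → base 886,000 Ft
  886,000 Ft × 18% = 159,480 Ft

159,480 Ft > 127,660 Ft, so the alternative floor tax is the binding amount.

159,480 Ft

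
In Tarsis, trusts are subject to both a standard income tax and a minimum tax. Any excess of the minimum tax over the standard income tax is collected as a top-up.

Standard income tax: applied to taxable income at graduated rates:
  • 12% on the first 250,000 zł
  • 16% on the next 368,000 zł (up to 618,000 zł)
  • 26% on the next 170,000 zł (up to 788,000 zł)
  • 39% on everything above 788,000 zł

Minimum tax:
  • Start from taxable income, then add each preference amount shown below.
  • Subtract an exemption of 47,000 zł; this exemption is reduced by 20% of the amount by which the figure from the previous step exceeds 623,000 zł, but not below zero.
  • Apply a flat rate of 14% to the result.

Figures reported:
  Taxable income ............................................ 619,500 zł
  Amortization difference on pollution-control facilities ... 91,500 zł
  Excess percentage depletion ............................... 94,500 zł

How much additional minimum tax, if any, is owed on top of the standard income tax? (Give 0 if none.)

Minimum tax:
  Adjusted income: 619,500 zł + 91,500 zł + 94,500 zł = 805,500 zł
  Exemption: 47,000 zł − 20% × (805,500 zł − 623,000 zł) = 47,000 zł − 36,500 zł = 10,500 zł
  Base: 805,500 zł − 10,500 zł = 795,000 zł
  795,000 zł × 14% = 111,300 zł

Standard income tax:
  250,000 zł × 12% = 30,000 zł
  368,000 zł × 16% = 58,880 zł
  1,500 zł × 26% = 390 zł
  → 89,270 zł

Excess of minimum tax over standard income tax: 111,300 zł − 89,270 zł = 22,030 zł.

22,030 zł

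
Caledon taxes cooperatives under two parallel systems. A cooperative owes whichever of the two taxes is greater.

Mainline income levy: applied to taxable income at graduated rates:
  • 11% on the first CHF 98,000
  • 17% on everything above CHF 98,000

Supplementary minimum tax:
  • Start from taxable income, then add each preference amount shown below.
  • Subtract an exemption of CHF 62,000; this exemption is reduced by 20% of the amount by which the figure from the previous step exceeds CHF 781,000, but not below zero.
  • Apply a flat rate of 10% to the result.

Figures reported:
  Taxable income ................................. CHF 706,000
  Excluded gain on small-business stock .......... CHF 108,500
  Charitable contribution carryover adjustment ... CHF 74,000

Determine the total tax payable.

CHF 114,140

Supplementary minimum tax:
  Adjusted income: CHF 706,000 + CHF 108,500 + CHF 74,000 = CHF 888,500
  Exemption: CHF 62,000 − 20% × (CHF 888,500 − CHF 781,000) = CHF 62,000 − CHF 21,500 = CHF 40,500
  Base: CHF 888,500 − CHF 40,500 = CHF 848,000
  CHF 848,000 × 10% = CHF 84,800

Mainline income levy:
  CHF 98,000 × 11% = CHF 10,780
  CHF 608,000 × 17% = CHF 103,360
  → CHF 114,140

CHF 114,140 > CHF 84,800, so the mainline income levy governs.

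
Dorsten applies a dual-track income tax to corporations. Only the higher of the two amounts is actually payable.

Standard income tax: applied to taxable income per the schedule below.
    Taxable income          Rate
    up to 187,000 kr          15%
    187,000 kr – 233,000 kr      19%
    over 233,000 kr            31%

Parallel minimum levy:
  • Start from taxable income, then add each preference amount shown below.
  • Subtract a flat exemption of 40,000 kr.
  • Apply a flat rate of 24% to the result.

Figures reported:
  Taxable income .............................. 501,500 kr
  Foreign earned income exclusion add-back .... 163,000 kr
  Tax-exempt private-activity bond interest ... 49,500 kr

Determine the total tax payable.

161,760 kr

Parallel minimum levy:
  Adjusted income: 501,500 kr + 163,000 kr + 49,500 kr = 714,000 kr
  Less exemption 40,000 kr → base 674,000 kr
  674,000 kr × 24% = 161,760 kr

Standard income tax:
  187,000 kr × 15% = 28,050 kr
  46,000 kr × 19% = 8,740 kr
  268,500 kr × 31% = 83,235 kr
  → 120,025 kr

161,760 kr > 120,025 kr, so the parallel minimum levy is the binding amount.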